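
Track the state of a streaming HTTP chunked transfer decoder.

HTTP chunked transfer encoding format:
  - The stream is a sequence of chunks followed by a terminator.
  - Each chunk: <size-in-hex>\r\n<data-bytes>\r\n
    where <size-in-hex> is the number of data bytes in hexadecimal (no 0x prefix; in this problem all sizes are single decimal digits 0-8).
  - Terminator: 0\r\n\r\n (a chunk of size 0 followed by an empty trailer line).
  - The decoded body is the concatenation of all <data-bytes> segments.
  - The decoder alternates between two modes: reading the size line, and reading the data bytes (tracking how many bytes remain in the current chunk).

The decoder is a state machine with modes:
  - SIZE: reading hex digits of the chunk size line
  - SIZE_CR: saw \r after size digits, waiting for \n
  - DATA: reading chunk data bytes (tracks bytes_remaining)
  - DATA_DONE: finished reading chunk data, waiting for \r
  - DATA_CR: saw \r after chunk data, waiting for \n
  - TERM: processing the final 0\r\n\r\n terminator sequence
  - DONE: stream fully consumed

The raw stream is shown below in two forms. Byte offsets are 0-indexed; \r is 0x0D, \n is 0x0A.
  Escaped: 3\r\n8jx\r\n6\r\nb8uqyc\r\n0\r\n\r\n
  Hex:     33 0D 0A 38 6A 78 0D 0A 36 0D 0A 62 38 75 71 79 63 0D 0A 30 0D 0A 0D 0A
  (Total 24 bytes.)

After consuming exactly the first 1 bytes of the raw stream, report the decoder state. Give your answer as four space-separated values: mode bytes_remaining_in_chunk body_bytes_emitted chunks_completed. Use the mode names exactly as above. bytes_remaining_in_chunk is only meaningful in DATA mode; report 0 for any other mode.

Byte 0 = '3': mode=SIZE remaining=0 emitted=0 chunks_done=0

Answer: SIZE 0 0 0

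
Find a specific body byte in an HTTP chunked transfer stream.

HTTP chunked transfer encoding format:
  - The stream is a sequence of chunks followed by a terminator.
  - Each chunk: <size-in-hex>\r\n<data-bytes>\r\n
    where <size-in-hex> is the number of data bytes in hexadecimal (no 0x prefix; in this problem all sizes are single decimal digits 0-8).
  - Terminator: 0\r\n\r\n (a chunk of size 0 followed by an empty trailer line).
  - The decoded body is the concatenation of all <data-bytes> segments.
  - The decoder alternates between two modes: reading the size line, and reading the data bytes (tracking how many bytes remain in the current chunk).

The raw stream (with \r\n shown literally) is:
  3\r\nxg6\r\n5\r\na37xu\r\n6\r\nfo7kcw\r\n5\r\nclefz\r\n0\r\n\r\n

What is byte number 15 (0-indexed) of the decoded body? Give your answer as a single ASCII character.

Chunk 1: stream[0..1]='3' size=0x3=3, data at stream[3..6]='xg6' -> body[0..3], body so far='xg6'
Chunk 2: stream[8..9]='5' size=0x5=5, data at stream[11..16]='a37xu' -> body[3..8], body so far='xg6a37xu'
Chunk 3: stream[18..19]='6' size=0x6=6, data at stream[21..27]='fo7kcw' -> body[8..14], body so far='xg6a37xufo7kcw'
Chunk 4: stream[29..30]='5' size=0x5=5, data at stream[32..37]='clefz' -> body[14..19], body so far='xg6a37xufo7kcwclefz'
Chunk 5: stream[39..40]='0' size=0 (terminator). Final body='xg6a37xufo7kcwclefz' (19 bytes)
Body byte 15 = 'l'

Answer: l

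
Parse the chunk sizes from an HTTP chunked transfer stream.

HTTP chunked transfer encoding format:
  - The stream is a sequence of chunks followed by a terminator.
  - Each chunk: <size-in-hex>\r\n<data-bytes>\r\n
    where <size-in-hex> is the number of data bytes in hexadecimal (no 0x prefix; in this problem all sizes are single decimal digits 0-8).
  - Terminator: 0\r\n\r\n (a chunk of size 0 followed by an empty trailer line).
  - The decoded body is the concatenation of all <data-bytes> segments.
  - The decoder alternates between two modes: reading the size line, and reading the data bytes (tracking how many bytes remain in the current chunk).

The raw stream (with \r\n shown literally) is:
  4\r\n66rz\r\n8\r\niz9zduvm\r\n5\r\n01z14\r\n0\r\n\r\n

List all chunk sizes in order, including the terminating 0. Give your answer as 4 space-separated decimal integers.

Answer: 4 8 5 0

Derivation:
Chunk 1: stream[0..1]='4' size=0x4=4, data at stream[3..7]='66rz' -> body[0..4], body so far='66rz'
Chunk 2: stream[9..10]='8' size=0x8=8, data at stream[12..20]='iz9zduvm' -> body[4..12], body so far='66rziz9zduvm'
Chunk 3: stream[22..23]='5' size=0x5=5, data at stream[25..30]='01z14' -> body[12..17], body so far='66rziz9zduvm01z14'
Chunk 4: stream[32..33]='0' size=0 (terminator). Final body='66rziz9zduvm01z14' (17 bytes)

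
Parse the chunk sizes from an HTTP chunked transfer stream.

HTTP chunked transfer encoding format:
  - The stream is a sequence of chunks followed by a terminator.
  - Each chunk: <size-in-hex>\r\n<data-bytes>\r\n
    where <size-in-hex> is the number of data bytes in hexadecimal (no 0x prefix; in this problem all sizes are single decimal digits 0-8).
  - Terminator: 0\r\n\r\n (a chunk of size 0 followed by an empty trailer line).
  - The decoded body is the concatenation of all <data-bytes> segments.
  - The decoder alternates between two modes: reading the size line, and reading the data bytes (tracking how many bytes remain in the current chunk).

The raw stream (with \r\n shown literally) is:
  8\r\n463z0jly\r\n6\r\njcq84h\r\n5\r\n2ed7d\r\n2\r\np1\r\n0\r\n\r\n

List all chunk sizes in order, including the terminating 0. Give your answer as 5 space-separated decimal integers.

Chunk 1: stream[0..1]='8' size=0x8=8, data at stream[3..11]='463z0jly' -> body[0..8], body so far='463z0jly'
Chunk 2: stream[13..14]='6' size=0x6=6, data at stream[16..22]='jcq84h' -> body[8..14], body so far='463z0jlyjcq84h'
Chunk 3: stream[24..25]='5' size=0x5=5, data at stream[27..32]='2ed7d' -> body[14..19], body so far='463z0jlyjcq84h2ed7d'
Chunk 4: stream[34..35]='2' size=0x2=2, data at stream[37..39]='p1' -> body[19..21], body so far='463z0jlyjcq84h2ed7dp1'
Chunk 5: stream[41..42]='0' size=0 (terminator). Final body='463z0jlyjcq84h2ed7dp1' (21 bytes)

Answer: 8 6 5 2 0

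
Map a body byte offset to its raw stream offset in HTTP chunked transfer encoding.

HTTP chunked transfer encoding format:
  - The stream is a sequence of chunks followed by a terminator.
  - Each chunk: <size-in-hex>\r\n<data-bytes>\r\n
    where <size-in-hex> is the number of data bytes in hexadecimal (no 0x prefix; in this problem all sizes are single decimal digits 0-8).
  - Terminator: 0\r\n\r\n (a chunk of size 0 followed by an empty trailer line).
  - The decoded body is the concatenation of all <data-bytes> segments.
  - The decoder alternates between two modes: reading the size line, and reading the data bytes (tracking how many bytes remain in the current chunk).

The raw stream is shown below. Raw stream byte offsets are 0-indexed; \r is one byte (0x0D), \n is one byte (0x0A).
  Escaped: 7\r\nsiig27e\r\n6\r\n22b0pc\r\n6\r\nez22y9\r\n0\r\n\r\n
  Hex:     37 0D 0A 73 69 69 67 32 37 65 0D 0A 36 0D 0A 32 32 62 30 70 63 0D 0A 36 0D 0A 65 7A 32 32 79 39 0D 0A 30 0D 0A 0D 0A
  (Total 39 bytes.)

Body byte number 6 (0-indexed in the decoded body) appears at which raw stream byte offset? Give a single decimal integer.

Chunk 1: stream[0..1]='7' size=0x7=7, data at stream[3..10]='siig27e' -> body[0..7], body so far='siig27e'
Chunk 2: stream[12..13]='6' size=0x6=6, data at stream[15..21]='22b0pc' -> body[7..13], body so far='siig27e22b0pc'
Chunk 3: stream[23..24]='6' size=0x6=6, data at stream[26..32]='ez22y9' -> body[13..19], body so far='siig27e22b0pcez22y9'
Chunk 4: stream[34..35]='0' size=0 (terminator). Final body='siig27e22b0pcez22y9' (19 bytes)
Body byte 6 at stream offset 9

Answer: 9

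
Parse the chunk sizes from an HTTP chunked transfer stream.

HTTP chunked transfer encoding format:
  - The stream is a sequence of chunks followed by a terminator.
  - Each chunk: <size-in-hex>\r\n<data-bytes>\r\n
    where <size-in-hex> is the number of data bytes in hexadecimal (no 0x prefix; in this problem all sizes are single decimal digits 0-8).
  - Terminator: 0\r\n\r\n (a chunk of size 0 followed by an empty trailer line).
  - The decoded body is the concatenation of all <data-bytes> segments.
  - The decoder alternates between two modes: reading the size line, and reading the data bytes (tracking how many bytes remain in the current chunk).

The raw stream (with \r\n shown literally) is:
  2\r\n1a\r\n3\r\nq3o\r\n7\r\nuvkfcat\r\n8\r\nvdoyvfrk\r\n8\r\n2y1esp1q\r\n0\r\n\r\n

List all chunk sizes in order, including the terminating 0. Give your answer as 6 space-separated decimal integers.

Chunk 1: stream[0..1]='2' size=0x2=2, data at stream[3..5]='1a' -> body[0..2], body so far='1a'
Chunk 2: stream[7..8]='3' size=0x3=3, data at stream[10..13]='q3o' -> body[2..5], body so far='1aq3o'
Chunk 3: stream[15..16]='7' size=0x7=7, data at stream[18..25]='uvkfcat' -> body[5..12], body so far='1aq3ouvkfcat'
Chunk 4: stream[27..28]='8' size=0x8=8, data at stream[30..38]='vdoyvfrk' -> body[12..20], body so far='1aq3ouvkfcatvdoyvfrk'
Chunk 5: stream[40..41]='8' size=0x8=8, data at stream[43..51]='2y1esp1q' -> body[20..28], body so far='1aq3ouvkfcatvdoyvfrk2y1esp1q'
Chunk 6: stream[53..54]='0' size=0 (terminator). Final body='1aq3ouvkfcatvdoyvfrk2y1esp1q' (28 bytes)

Answer: 2 3 7 8 8 0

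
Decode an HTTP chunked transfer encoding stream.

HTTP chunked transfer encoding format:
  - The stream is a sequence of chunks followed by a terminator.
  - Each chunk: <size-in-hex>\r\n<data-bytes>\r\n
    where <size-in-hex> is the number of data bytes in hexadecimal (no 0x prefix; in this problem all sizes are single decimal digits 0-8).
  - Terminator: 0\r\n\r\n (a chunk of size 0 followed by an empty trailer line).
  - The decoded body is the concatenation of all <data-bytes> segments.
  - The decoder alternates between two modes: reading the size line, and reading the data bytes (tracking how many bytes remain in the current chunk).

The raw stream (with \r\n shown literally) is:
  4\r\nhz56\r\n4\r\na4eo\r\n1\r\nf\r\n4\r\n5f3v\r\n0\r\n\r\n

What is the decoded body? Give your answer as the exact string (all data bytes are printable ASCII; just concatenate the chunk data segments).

Chunk 1: stream[0..1]='4' size=0x4=4, data at stream[3..7]='hz56' -> body[0..4], body so far='hz56'
Chunk 2: stream[9..10]='4' size=0x4=4, data at stream[12..16]='a4eo' -> body[4..8], body so far='hz56a4eo'
Chunk 3: stream[18..19]='1' size=0x1=1, data at stream[21..22]='f' -> body[8..9], body so far='hz56a4eof'
Chunk 4: stream[24..25]='4' size=0x4=4, data at stream[27..31]='5f3v' -> body[9..13], body so far='hz56a4eof5f3v'
Chunk 5: stream[33..34]='0' size=0 (terminator). Final body='hz56a4eof5f3v' (13 bytes)

Answer: hz56a4eof5f3v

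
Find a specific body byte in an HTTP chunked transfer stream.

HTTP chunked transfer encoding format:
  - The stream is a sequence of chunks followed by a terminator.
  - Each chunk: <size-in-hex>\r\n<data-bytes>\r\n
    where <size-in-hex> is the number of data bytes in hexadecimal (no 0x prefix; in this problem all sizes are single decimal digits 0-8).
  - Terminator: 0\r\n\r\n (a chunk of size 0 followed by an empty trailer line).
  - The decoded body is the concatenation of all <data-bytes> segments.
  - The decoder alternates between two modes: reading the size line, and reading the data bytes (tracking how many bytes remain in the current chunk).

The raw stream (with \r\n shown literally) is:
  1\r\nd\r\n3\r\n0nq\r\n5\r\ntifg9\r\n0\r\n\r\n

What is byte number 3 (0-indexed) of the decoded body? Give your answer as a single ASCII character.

Chunk 1: stream[0..1]='1' size=0x1=1, data at stream[3..4]='d' -> body[0..1], body so far='d'
Chunk 2: stream[6..7]='3' size=0x3=3, data at stream[9..12]='0nq' -> body[1..4], body so far='d0nq'
Chunk 3: stream[14..15]='5' size=0x5=5, data at stream[17..22]='tifg9' -> body[4..9], body so far='d0nqtifg9'
Chunk 4: stream[24..25]='0' size=0 (terminator). Final body='d0nqtifg9' (9 bytes)
Body byte 3 = 'q'

Answer: q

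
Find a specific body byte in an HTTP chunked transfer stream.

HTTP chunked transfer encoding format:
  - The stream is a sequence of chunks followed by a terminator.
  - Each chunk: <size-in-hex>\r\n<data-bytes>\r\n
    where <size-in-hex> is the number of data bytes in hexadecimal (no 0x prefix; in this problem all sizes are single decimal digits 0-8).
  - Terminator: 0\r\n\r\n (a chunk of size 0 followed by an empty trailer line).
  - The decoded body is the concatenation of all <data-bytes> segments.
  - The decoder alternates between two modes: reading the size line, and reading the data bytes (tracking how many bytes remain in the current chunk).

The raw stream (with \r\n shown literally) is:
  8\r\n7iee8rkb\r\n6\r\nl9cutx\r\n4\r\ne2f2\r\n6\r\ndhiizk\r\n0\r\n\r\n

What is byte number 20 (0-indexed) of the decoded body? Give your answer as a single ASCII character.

Answer: i

Derivation:
Chunk 1: stream[0..1]='8' size=0x8=8, data at stream[3..11]='7iee8rkb' -> body[0..8], body so far='7iee8rkb'
Chunk 2: stream[13..14]='6' size=0x6=6, data at stream[16..22]='l9cutx' -> body[8..14], body so far='7iee8rkbl9cutx'
Chunk 3: stream[24..25]='4' size=0x4=4, data at stream[27..31]='e2f2' -> body[14..18], body so far='7iee8rkbl9cutxe2f2'
Chunk 4: stream[33..34]='6' size=0x6=6, data at stream[36..42]='dhiizk' -> body[18..24], body so far='7iee8rkbl9cutxe2f2dhiizk'
Chunk 5: stream[44..45]='0' size=0 (terminator). Final body='7iee8rkbl9cutxe2f2dhiizk' (24 bytes)
Body byte 20 = 'i'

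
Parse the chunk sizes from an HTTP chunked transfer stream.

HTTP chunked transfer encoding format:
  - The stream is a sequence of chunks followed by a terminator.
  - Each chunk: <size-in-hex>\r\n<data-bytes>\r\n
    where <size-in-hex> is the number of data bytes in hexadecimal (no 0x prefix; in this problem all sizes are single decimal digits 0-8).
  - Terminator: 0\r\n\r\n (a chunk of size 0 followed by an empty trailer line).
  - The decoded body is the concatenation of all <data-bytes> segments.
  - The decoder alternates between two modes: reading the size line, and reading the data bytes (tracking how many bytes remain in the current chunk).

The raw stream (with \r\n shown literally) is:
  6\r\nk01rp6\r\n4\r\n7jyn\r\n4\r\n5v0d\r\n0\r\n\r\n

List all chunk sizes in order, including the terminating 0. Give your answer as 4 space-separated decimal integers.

Chunk 1: stream[0..1]='6' size=0x6=6, data at stream[3..9]='k01rp6' -> body[0..6], body so far='k01rp6'
Chunk 2: stream[11..12]='4' size=0x4=4, data at stream[14..18]='7jyn' -> body[6..10], body so far='k01rp67jyn'
Chunk 3: stream[20..21]='4' size=0x4=4, data at stream[23..27]='5v0d' -> body[10..14], body so far='k01rp67jyn5v0d'
Chunk 4: stream[29..30]='0' size=0 (terminator). Final body='k01rp67jyn5v0d' (14 bytes)

Answer: 6 4 4 0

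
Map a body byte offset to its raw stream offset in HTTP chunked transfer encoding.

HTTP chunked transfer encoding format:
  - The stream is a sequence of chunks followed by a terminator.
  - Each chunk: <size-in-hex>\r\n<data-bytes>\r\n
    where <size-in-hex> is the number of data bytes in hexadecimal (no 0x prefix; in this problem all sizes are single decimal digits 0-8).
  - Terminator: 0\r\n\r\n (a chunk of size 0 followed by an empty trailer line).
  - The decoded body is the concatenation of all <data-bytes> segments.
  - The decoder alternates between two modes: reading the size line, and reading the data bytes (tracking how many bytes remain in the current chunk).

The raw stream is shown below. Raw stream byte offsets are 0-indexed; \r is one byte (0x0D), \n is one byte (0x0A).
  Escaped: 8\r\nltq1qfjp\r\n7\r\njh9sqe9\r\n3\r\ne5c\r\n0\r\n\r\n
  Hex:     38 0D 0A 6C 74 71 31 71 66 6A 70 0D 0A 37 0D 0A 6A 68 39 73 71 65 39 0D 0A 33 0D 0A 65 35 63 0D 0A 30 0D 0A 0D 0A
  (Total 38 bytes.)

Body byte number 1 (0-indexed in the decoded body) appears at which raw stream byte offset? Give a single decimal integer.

Chunk 1: stream[0..1]='8' size=0x8=8, data at stream[3..11]='ltq1qfjp' -> body[0..8], body so far='ltq1qfjp'
Chunk 2: stream[13..14]='7' size=0x7=7, data at stream[16..23]='jh9sqe9' -> body[8..15], body so far='ltq1qfjpjh9sqe9'
Chunk 3: stream[25..26]='3' size=0x3=3, data at stream[28..31]='e5c' -> body[15..18], body so far='ltq1qfjpjh9sqe9e5c'
Chunk 4: stream[33..34]='0' size=0 (terminator). Final body='ltq1qfjpjh9sqe9e5c' (18 bytes)
Body byte 1 at stream offset 4

Answer: 4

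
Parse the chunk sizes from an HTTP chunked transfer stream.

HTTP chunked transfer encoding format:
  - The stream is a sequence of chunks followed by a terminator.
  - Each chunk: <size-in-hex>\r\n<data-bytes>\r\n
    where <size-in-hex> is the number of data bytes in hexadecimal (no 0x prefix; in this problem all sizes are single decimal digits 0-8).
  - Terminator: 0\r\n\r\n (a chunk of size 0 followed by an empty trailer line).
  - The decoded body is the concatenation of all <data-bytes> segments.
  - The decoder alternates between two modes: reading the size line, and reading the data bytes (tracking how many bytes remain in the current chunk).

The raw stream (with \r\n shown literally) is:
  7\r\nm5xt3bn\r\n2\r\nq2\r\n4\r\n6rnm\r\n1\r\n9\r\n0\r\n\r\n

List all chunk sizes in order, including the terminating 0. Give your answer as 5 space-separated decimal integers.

Chunk 1: stream[0..1]='7' size=0x7=7, data at stream[3..10]='m5xt3bn' -> body[0..7], body so far='m5xt3bn'
Chunk 2: stream[12..13]='2' size=0x2=2, data at stream[15..17]='q2' -> body[7..9], body so far='m5xt3bnq2'
Chunk 3: stream[19..20]='4' size=0x4=4, data at stream[22..26]='6rnm' -> body[9..13], body so far='m5xt3bnq26rnm'
Chunk 4: stream[28..29]='1' size=0x1=1, data at stream[31..32]='9' -> body[13..14], body so far='m5xt3bnq26rnm9'
Chunk 5: stream[34..35]='0' size=0 (terminator). Final body='m5xt3bnq26rnm9' (14 bytes)

Answer: 7 2 4 1 0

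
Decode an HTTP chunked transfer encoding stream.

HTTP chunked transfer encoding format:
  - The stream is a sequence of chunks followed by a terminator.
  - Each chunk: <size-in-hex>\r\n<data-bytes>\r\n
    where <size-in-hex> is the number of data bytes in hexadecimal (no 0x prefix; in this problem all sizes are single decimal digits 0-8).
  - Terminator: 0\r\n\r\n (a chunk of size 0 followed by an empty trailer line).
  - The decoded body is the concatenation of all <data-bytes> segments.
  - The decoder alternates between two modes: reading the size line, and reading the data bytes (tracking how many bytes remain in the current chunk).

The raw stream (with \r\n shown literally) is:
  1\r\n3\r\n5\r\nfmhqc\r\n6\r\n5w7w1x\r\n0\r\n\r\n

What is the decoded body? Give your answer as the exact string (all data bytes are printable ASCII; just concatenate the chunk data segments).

Chunk 1: stream[0..1]='1' size=0x1=1, data at stream[3..4]='3' -> body[0..1], body so far='3'
Chunk 2: stream[6..7]='5' size=0x5=5, data at stream[9..14]='fmhqc' -> body[1..6], body so far='3fmhqc'
Chunk 3: stream[16..17]='6' size=0x6=6, data at stream[19..25]='5w7w1x' -> body[6..12], body so far='3fmhqc5w7w1x'
Chunk 4: stream[27..28]='0' size=0 (terminator). Final body='3fmhqc5w7w1x' (12 bytes)

Answer: 3fmhqc5w7w1x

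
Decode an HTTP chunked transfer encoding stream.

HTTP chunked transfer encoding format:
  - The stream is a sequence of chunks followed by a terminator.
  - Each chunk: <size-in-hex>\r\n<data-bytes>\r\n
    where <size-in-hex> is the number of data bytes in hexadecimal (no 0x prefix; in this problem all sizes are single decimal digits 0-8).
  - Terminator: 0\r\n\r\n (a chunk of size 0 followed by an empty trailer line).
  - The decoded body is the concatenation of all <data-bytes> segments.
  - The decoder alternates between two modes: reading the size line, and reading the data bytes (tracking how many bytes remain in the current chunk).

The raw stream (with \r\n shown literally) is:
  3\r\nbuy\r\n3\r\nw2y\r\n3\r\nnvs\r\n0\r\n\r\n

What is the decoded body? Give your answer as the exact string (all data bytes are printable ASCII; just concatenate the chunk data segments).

Answer: buyw2ynvs

Derivation:
Chunk 1: stream[0..1]='3' size=0x3=3, data at stream[3..6]='buy' -> body[0..3], body so far='buy'
Chunk 2: stream[8..9]='3' size=0x3=3, data at stream[11..14]='w2y' -> body[3..6], body so far='buyw2y'
Chunk 3: stream[16..17]='3' size=0x3=3, data at stream[19..22]='nvs' -> body[6..9], body so far='buyw2ynvs'
Chunk 4: stream[24..25]='0' size=0 (terminator). Final body='buyw2ynvs' (9 bytes)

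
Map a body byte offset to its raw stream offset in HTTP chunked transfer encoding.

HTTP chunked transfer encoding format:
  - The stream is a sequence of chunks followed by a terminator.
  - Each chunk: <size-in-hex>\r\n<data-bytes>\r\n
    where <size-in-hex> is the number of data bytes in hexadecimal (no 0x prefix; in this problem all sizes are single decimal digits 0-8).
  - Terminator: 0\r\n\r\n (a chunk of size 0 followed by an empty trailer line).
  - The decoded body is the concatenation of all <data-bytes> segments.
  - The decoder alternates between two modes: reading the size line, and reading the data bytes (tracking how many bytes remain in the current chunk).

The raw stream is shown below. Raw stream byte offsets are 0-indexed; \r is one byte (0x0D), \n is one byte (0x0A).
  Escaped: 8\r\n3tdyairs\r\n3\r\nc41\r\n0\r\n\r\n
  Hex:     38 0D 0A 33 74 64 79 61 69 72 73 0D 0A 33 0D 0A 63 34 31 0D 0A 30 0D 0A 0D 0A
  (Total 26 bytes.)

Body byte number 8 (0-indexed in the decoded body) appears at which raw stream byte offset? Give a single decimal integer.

Answer: 16

Derivation:
Chunk 1: stream[0..1]='8' size=0x8=8, data at stream[3..11]='3tdyairs' -> body[0..8], body so far='3tdyairs'
Chunk 2: stream[13..14]='3' size=0x3=3, data at stream[16..19]='c41' -> body[8..11], body so far='3tdyairsc41'
Chunk 3: stream[21..22]='0' size=0 (terminator). Final body='3tdyairsc41' (11 bytes)
Body byte 8 at stream offset 16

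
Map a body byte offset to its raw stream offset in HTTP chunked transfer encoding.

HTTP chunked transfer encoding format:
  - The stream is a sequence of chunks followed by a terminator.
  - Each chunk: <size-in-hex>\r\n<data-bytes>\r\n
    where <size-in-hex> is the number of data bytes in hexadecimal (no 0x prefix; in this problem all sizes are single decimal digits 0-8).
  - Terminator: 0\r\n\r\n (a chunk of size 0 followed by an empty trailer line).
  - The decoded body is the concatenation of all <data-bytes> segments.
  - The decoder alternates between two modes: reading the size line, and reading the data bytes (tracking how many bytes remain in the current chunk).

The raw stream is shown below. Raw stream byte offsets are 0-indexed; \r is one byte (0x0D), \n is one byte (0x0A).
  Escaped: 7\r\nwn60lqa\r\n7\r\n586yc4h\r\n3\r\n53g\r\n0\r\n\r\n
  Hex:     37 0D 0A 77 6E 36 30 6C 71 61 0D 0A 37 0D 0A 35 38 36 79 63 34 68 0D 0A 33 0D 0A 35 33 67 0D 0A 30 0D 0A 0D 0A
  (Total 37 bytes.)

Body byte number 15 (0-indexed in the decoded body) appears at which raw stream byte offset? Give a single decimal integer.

Chunk 1: stream[0..1]='7' size=0x7=7, data at stream[3..10]='wn60lqa' -> body[0..7], body so far='wn60lqa'
Chunk 2: stream[12..13]='7' size=0x7=7, data at stream[15..22]='586yc4h' -> body[7..14], body so far='wn60lqa586yc4h'
Chunk 3: stream[24..25]='3' size=0x3=3, data at stream[27..30]='53g' -> body[14..17], body so far='wn60lqa586yc4h53g'
Chunk 4: stream[32..33]='0' size=0 (terminator). Final body='wn60lqa586yc4h53g' (17 bytes)
Body byte 15 at stream offset 28

Answer: 28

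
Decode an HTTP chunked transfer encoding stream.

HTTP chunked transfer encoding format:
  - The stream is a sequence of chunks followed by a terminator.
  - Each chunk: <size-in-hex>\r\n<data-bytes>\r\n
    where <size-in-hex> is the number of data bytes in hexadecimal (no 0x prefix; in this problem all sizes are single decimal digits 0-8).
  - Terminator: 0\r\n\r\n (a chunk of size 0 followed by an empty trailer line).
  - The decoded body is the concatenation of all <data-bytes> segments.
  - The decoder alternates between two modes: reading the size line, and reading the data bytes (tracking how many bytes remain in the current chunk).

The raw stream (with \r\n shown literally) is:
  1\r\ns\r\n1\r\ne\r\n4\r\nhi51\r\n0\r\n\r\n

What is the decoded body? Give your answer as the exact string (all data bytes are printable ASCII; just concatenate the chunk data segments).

Chunk 1: stream[0..1]='1' size=0x1=1, data at stream[3..4]='s' -> body[0..1], body so far='s'
Chunk 2: stream[6..7]='1' size=0x1=1, data at stream[9..10]='e' -> body[1..2], body so far='se'
Chunk 3: stream[12..13]='4' size=0x4=4, data at stream[15..19]='hi51' -> body[2..6], body so far='sehi51'
Chunk 4: stream[21..22]='0' size=0 (terminator). Final body='sehi51' (6 bytes)

Answer: sehi51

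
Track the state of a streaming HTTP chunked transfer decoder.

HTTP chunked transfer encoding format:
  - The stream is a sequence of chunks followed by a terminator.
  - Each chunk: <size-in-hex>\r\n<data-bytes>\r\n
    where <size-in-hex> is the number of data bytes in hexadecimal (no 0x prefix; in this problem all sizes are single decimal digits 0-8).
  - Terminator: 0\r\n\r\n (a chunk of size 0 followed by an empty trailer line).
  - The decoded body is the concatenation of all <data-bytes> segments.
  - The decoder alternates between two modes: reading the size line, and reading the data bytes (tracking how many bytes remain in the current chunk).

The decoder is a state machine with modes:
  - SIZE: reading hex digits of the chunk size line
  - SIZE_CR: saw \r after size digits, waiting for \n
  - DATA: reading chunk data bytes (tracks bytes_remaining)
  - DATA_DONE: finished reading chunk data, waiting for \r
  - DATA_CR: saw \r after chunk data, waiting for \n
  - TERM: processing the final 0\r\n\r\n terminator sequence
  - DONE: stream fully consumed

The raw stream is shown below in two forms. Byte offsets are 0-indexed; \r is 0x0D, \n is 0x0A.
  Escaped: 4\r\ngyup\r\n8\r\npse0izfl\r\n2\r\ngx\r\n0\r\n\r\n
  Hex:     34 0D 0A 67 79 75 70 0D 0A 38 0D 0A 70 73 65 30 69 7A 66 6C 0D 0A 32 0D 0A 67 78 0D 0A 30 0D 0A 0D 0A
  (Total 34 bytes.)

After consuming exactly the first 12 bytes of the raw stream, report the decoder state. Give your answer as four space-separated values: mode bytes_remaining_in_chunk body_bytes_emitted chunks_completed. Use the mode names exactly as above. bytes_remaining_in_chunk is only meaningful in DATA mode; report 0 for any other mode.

Answer: DATA 8 4 1

Derivation:
Byte 0 = '4': mode=SIZE remaining=0 emitted=0 chunks_done=0
Byte 1 = 0x0D: mode=SIZE_CR remaining=0 emitted=0 chunks_done=0
Byte 2 = 0x0A: mode=DATA remaining=4 emitted=0 chunks_done=0
Byte 3 = 'g': mode=DATA remaining=3 emitted=1 chunks_done=0
Byte 4 = 'y': mode=DATA remaining=2 emitted=2 chunks_done=0
Byte 5 = 'u': mode=DATA remaining=1 emitted=3 chunks_done=0
Byte 6 = 'p': mode=DATA_DONE remaining=0 emitted=4 chunks_done=0
Byte 7 = 0x0D: mode=DATA_CR remaining=0 emitted=4 chunks_done=0
Byte 8 = 0x0A: mode=SIZE remaining=0 emitted=4 chunks_done=1
Byte 9 = '8': mode=SIZE remaining=0 emitted=4 chunks_done=1
Byte 10 = 0x0D: mode=SIZE_CR remaining=0 emitted=4 chunks_done=1
Byte 11 = 0x0A: mode=DATA remaining=8 emitted=4 chunks_done=1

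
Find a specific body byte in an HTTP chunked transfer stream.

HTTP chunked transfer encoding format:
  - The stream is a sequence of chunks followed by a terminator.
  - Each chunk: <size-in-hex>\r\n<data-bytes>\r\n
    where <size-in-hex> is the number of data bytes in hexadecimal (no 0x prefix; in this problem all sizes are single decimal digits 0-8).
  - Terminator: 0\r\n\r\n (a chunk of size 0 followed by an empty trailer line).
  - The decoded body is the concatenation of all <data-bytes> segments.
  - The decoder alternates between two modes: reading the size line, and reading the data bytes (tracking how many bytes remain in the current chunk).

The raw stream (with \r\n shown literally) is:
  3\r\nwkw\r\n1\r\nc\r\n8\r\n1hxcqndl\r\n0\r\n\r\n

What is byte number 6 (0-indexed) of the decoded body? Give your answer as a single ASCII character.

Answer: x

Derivation:
Chunk 1: stream[0..1]='3' size=0x3=3, data at stream[3..6]='wkw' -> body[0..3], body so far='wkw'
Chunk 2: stream[8..9]='1' size=0x1=1, data at stream[11..12]='c' -> body[3..4], body so far='wkwc'
Chunk 3: stream[14..15]='8' size=0x8=8, data at stream[17..25]='1hxcqndl' -> body[4..12], body so far='wkwc1hxcqndl'
Chunk 4: stream[27..28]='0' size=0 (terminator). Final body='wkwc1hxcqndl' (12 bytes)
Body byte 6 = 'x'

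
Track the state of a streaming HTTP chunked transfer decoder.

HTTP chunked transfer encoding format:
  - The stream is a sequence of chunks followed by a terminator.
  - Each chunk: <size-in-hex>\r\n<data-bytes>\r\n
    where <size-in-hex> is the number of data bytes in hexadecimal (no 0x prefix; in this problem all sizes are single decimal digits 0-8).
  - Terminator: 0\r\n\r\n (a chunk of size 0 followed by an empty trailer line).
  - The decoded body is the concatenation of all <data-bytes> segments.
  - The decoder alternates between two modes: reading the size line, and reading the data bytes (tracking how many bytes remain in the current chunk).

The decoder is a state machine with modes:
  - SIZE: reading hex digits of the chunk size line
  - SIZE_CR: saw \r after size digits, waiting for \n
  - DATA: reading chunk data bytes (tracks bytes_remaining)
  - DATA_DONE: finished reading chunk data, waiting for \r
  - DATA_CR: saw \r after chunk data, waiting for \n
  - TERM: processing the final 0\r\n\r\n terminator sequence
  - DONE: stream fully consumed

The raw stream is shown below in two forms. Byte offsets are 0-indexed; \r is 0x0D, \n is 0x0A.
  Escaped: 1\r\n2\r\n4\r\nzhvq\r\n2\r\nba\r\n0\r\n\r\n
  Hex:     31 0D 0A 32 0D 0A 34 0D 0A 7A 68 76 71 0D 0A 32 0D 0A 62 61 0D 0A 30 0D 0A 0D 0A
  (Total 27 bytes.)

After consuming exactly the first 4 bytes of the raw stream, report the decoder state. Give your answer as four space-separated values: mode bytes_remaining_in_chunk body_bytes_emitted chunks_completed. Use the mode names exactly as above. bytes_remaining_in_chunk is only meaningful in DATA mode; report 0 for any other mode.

Answer: DATA_DONE 0 1 0

Derivation:
Byte 0 = '1': mode=SIZE remaining=0 emitted=0 chunks_done=0
Byte 1 = 0x0D: mode=SIZE_CR remaining=0 emitted=0 chunks_done=0
Byte 2 = 0x0A: mode=DATA remaining=1 emitted=0 chunks_done=0
Byte 3 = '2': mode=DATA_DONE remaining=0 emitted=1 chunks_done=0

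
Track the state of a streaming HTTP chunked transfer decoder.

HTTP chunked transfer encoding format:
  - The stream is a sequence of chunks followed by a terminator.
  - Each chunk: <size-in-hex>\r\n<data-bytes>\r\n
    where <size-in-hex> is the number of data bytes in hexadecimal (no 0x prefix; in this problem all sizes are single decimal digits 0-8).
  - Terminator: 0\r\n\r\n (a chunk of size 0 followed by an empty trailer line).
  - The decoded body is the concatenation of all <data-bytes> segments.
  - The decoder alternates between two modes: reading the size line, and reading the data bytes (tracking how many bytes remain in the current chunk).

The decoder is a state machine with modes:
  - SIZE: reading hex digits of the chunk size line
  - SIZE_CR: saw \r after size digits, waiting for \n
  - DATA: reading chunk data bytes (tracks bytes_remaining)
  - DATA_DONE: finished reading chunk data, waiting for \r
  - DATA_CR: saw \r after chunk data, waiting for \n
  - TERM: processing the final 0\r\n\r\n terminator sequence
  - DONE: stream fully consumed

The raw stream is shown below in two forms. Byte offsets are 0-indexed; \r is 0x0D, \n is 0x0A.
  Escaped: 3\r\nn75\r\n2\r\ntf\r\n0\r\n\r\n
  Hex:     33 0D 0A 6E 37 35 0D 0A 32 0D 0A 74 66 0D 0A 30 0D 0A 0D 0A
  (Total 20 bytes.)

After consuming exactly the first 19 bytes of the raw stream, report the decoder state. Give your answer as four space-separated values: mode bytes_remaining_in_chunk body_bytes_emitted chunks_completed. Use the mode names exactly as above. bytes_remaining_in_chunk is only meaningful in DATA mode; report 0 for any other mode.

Answer: TERM 0 5 2

Derivation:
Byte 0 = '3': mode=SIZE remaining=0 emitted=0 chunks_done=0
Byte 1 = 0x0D: mode=SIZE_CR remaining=0 emitted=0 chunks_done=0
Byte 2 = 0x0A: mode=DATA remaining=3 emitted=0 chunks_done=0
Byte 3 = 'n': mode=DATA remaining=2 emitted=1 chunks_done=0
Byte 4 = '7': mode=DATA remaining=1 emitted=2 chunks_done=0
Byte 5 = '5': mode=DATA_DONE remaining=0 emitted=3 chunks_done=0
Byte 6 = 0x0D: mode=DATA_CR remaining=0 emitted=3 chunks_done=0
Byte 7 = 0x0A: mode=SIZE remaining=0 emitted=3 chunks_done=1
Byte 8 = '2': mode=SIZE remaining=0 emitted=3 chunks_done=1
Byte 9 = 0x0D: mode=SIZE_CR remaining=0 emitted=3 chunks_done=1
Byte 10 = 0x0A: mode=DATA remaining=2 emitted=3 chunks_done=1
Byte 11 = 't': mode=DATA remaining=1 emitted=4 chunks_done=1
Byte 12 = 'f': mode=DATA_DONE remaining=0 emitted=5 chunks_done=1
Byte 13 = 0x0D: mode=DATA_CR remaining=0 emitted=5 chunks_done=1
Byte 14 = 0x0A: mode=SIZE remaining=0 emitted=5 chunks_done=2
Byte 15 = '0': mode=SIZE remaining=0 emitted=5 chunks_done=2
Byte 16 = 0x0D: mode=SIZE_CR remaining=0 emitted=5 chunks_done=2
Byte 17 = 0x0A: mode=TERM remaining=0 emitted=5 chunks_done=2
Byte 18 = 0x0D: mode=TERM remaining=0 emitted=5 chunks_done=2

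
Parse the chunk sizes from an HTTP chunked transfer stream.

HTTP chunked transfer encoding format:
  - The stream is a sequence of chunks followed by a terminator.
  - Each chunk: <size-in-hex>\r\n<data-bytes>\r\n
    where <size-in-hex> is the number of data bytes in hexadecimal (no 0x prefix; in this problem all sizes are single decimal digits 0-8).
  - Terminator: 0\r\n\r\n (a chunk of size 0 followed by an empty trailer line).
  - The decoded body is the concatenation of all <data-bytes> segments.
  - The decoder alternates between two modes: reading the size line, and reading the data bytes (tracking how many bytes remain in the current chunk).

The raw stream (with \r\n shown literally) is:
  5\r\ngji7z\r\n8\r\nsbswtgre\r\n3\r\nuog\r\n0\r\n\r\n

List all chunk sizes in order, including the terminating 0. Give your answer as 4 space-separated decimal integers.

Chunk 1: stream[0..1]='5' size=0x5=5, data at stream[3..8]='gji7z' -> body[0..5], body so far='gji7z'
Chunk 2: stream[10..11]='8' size=0x8=8, data at stream[13..21]='sbswtgre' -> body[5..13], body so far='gji7zsbswtgre'
Chunk 3: stream[23..24]='3' size=0x3=3, data at stream[26..29]='uog' -> body[13..16], body so far='gji7zsbswtgreuog'
Chunk 4: stream[31..32]='0' size=0 (terminator). Final body='gji7zsbswtgreuog' (16 bytes)

Answer: 5 8 3 0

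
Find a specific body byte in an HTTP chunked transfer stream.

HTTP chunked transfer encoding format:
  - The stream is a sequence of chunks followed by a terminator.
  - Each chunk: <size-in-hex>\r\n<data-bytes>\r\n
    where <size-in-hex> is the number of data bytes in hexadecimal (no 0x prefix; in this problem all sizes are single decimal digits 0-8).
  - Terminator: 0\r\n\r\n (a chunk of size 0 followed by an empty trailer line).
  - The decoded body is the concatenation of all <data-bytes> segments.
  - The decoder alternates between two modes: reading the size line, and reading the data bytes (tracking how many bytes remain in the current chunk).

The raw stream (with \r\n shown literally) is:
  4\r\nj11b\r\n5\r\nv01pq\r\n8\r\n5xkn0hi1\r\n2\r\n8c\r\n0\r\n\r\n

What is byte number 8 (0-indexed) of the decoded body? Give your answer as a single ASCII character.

Answer: q

Derivation:
Chunk 1: stream[0..1]='4' size=0x4=4, data at stream[3..7]='j11b' -> body[0..4], body so far='j11b'
Chunk 2: stream[9..10]='5' size=0x5=5, data at stream[12..17]='v01pq' -> body[4..9], body so far='j11bv01pq'
Chunk 3: stream[19..20]='8' size=0x8=8, data at stream[22..30]='5xkn0hi1' -> body[9..17], body so far='j11bv01pq5xkn0hi1'
Chunk 4: stream[32..33]='2' size=0x2=2, data at stream[35..37]='8c' -> body[17..19], body so far='j11bv01pq5xkn0hi18c'
Chunk 5: stream[39..40]='0' size=0 (terminator). Final body='j11bv01pq5xkn0hi18c' (19 bytes)
Body byte 8 = 'q'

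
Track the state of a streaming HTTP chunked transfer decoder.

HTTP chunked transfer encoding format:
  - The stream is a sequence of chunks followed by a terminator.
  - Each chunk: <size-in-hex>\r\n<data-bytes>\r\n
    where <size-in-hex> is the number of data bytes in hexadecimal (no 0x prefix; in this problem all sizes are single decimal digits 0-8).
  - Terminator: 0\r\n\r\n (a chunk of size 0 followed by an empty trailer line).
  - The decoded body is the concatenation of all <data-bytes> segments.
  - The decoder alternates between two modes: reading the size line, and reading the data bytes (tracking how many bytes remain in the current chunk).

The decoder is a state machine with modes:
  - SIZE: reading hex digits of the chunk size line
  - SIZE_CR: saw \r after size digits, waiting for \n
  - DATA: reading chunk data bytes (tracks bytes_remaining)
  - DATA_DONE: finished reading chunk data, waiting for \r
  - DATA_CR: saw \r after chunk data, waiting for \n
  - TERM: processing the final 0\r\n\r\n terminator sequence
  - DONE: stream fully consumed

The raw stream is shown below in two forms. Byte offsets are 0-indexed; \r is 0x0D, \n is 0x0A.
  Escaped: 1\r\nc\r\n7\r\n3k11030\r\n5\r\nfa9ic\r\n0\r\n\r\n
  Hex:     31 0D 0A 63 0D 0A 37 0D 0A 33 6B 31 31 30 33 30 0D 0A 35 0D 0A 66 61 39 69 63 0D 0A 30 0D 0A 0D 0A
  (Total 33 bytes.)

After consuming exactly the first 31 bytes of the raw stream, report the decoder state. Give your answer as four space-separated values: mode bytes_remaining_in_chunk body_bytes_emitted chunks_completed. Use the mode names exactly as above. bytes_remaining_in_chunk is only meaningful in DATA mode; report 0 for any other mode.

Byte 0 = '1': mode=SIZE remaining=0 emitted=0 chunks_done=0
Byte 1 = 0x0D: mode=SIZE_CR remaining=0 emitted=0 chunks_done=0
Byte 2 = 0x0A: mode=DATA remaining=1 emitted=0 chunks_done=0
Byte 3 = 'c': mode=DATA_DONE remaining=0 emitted=1 chunks_done=0
Byte 4 = 0x0D: mode=DATA_CR remaining=0 emitted=1 chunks_done=0
Byte 5 = 0x0A: mode=SIZE remaining=0 emitted=1 chunks_done=1
Byte 6 = '7': mode=SIZE remaining=0 emitted=1 chunks_done=1
Byte 7 = 0x0D: mode=SIZE_CR remaining=0 emitted=1 chunks_done=1
Byte 8 = 0x0A: mode=DATA remaining=7 emitted=1 chunks_done=1
Byte 9 = '3': mode=DATA remaining=6 emitted=2 chunks_done=1
Byte 10 = 'k': mode=DATA remaining=5 emitted=3 chunks_done=1
Byte 11 = '1': mode=DATA remaining=4 emitted=4 chunks_done=1
Byte 12 = '1': mode=DATA remaining=3 emitted=5 chunks_done=1
Byte 13 = '0': mode=DATA remaining=2 emitted=6 chunks_done=1
Byte 14 = '3': mode=DATA remaining=1 emitted=7 chunks_done=1
Byte 15 = '0': mode=DATA_DONE remaining=0 emitted=8 chunks_done=1
Byte 16 = 0x0D: mode=DATA_CR remaining=0 emitted=8 chunks_done=1
Byte 17 = 0x0A: mode=SIZE remaining=0 emitted=8 chunks_done=2
Byte 18 = '5': mode=SIZE remaining=0 emitted=8 chunks_done=2
Byte 19 = 0x0D: mode=SIZE_CR remaining=0 emitted=8 chunks_done=2
Byte 20 = 0x0A: mode=DATA remaining=5 emitted=8 chunks_done=2
Byte 21 = 'f': mode=DATA remaining=4 emitted=9 chunks_done=2
Byte 22 = 'a': mode=DATA remaining=3 emitted=10 chunks_done=2
Byte 23 = '9': mode=DATA remaining=2 emitted=11 chunks_done=2
Byte 24 = 'i': mode=DATA remaining=1 emitted=12 chunks_done=2
Byte 25 = 'c': mode=DATA_DONE remaining=0 emitted=13 chunks_done=2
Byte 26 = 0x0D: mode=DATA_CR remaining=0 emitted=13 chunks_done=2
Byte 27 = 0x0A: mode=SIZE remaining=0 emitted=13 chunks_done=3
Byte 28 = '0': mode=SIZE remaining=0 emitted=13 chunks_done=3
Byte 29 = 0x0D: mode=SIZE_CR remaining=0 emitted=13 chunks_done=3
Byte 30 = 0x0A: mode=TERM remaining=0 emitted=13 chunks_done=3

Answer: TERM 0 13 3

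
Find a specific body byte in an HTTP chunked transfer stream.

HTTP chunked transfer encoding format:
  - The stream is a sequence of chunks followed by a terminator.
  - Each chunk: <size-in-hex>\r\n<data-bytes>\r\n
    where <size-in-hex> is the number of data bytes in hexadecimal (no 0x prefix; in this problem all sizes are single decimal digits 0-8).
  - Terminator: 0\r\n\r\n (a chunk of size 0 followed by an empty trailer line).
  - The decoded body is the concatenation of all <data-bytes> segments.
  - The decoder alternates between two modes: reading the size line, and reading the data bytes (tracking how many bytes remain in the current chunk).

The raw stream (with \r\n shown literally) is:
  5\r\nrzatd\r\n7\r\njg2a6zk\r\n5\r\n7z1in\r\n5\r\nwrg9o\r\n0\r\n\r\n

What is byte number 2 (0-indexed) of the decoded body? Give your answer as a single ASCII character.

Answer: a

Derivation:
Chunk 1: stream[0..1]='5' size=0x5=5, data at stream[3..8]='rzatd' -> body[0..5], body so far='rzatd'
Chunk 2: stream[10..11]='7' size=0x7=7, data at stream[13..20]='jg2a6zk' -> body[5..12], body so far='rzatdjg2a6zk'
Chunk 3: stream[22..23]='5' size=0x5=5, data at stream[25..30]='7z1in' -> body[12..17], body so far='rzatdjg2a6zk7z1in'
Chunk 4: stream[32..33]='5' size=0x5=5, data at stream[35..40]='wrg9o' -> body[17..22], body so far='rzatdjg2a6zk7z1inwrg9o'
Chunk 5: stream[42..43]='0' size=0 (terminator). Final body='rzatdjg2a6zk7z1inwrg9o' (22 bytes)
Body byte 2 = 'a'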